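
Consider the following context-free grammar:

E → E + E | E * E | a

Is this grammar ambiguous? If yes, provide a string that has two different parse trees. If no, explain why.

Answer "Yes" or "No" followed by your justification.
Two different leftmost derivations of a + a * a:
  (1) E ⇒ E + E ⇒ a + E ⇒ a + E * E ⇒ a + a * E ⇒ a + a * a   (tree groups a + (a * a))
  (2) E ⇒ E * E ⇒ E + E * E ⇒ a + E * E ⇒ a + a * E ⇒ a + a * a   (tree groups (a + a) * a)
Two distinct leftmost derivations = two distinct parse trees, so the grammar is ambiguous.

Final answer: Yes - the string 'a + a * a' has two distinct leftmost derivations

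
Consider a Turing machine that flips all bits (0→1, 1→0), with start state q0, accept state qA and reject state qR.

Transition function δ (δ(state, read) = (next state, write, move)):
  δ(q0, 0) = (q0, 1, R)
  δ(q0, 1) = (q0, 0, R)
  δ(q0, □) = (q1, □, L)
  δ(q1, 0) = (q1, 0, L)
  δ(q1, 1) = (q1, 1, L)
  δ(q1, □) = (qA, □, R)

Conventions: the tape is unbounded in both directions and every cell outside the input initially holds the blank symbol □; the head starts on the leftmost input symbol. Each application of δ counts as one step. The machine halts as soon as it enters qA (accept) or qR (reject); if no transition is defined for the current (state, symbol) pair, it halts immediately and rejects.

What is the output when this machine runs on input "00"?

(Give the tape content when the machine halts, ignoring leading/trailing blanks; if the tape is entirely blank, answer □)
Step 0: [q0]00 (head at position 0)
Step 1: δ(q0, 0) = (q0, 1, R)  ⊢  1[q0]0 (head at position 1)
Step 2: δ(q0, 0) = (q0, 1, R)  ⊢  11[q0]□ (head at position 2)
Step 3: δ(q0, □) = (q1, □, L)  ⊢  1[q1]1□ (head at position 1)
Step 4: δ(q1, 1) = (q1, 1, L)  ⊢  [q1]11□ (head at position 0)
Step 5: δ(q1, 1) = (q1, 1, L)  ⊢  [q1]□11□ (head at position -1)
Step 6: δ(q1, □) = (qA, □, R)  ⊢  □[qA]11□ (head at position 0)
The machine is in qA, so it halts and accepts.
Tape content when halted (ignoring surrounding blanks): 11

Final answer: Output: 11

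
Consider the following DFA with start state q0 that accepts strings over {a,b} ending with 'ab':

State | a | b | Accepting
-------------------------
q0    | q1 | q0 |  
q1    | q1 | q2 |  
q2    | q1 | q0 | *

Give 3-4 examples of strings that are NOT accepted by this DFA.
Any strings that end in a non-accepting state work; for example:
"abb": q0 → q1 → q2 → q0; q0 is not accepting → rejected
"baa": q0 → q0 → q1 → q1; q1 is not accepting → rejected
"bba": q0 → q0 → q0 → q1; q1 is not accepting → rejected
"babb": q0 → q0 → q1 → q2 → q0; q0 is not accepting → rejected

Final answer: "abb", "baa", "bba", "babb"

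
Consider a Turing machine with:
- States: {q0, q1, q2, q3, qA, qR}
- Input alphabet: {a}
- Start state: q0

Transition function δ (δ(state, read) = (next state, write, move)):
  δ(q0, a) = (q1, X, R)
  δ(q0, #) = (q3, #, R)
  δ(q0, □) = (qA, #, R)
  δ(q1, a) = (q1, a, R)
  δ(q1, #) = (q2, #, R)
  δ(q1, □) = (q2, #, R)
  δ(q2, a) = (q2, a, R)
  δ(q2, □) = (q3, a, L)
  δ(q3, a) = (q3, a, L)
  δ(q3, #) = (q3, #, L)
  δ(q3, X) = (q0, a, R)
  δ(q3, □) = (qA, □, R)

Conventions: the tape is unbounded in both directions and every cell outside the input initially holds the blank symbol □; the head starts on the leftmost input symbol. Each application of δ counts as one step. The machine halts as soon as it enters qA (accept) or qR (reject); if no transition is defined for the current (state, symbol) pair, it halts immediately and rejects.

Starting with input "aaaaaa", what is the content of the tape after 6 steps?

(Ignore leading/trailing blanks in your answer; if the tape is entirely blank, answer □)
Step 0: [q0]aaaaaa (head at position 0)
Step 1: δ(q0, a) = (q1, X, R)  ⊢  X[q1]aaaaa (head at position 1)
Step 2: δ(q1, a) = (q1, a, R)  ⊢  Xa[q1]aaaa (head at position 2)
Step 3: δ(q1, a) = (q1, a, R)  ⊢  Xaa[q1]aaa (head at position 3)
Step 4: δ(q1, a) = (q1, a, R)  ⊢  Xaaa[q1]aa (head at position 4)
Step 5: δ(q1, a) = (q1, a, R)  ⊢  Xaaaa[q1]a (head at position 5)
Step 6: δ(q1, a) = (q1, a, R)  ⊢  Xaaaaa[q1]□ (head at position 6)
Tape after 6 steps (ignoring surrounding blanks): Xaaaaa

Final answer: Tape: Xaaaaa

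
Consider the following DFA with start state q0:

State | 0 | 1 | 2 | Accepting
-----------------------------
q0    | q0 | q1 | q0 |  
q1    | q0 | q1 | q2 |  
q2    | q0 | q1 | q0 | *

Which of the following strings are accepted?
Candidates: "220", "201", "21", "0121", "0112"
"220": q0 → q0 → q0 → q0; q0 is not accepting → rejected
"201": q0 → q0 → q0 → q1; q1 is not accepting → rejected
"21": q0 → q0 → q1; q1 is not accepting → rejected
"0121": q0 → q0 → q1 → q2 → q1; q1 is not accepting → rejected
"0112": q0 → q0 → q1 → q1 → q2; q2 is accepting → accepted

Final answer: "0112"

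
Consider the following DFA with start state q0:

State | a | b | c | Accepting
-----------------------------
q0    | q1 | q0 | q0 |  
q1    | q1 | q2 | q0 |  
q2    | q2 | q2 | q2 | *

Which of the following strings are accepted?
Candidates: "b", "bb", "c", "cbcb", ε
"b": q0 → q0; q0 is not accepting → rejected
"bb": q0 → q0 → q0; q0 is not accepting → rejected
"c": q0 → q0; q0 is not accepting → rejected
"cbcb": q0 → q0 → q0 → q0 → q0; q0 is not accepting → rejected
ε: q0; q0 is not accepting → rejected

Final answer: None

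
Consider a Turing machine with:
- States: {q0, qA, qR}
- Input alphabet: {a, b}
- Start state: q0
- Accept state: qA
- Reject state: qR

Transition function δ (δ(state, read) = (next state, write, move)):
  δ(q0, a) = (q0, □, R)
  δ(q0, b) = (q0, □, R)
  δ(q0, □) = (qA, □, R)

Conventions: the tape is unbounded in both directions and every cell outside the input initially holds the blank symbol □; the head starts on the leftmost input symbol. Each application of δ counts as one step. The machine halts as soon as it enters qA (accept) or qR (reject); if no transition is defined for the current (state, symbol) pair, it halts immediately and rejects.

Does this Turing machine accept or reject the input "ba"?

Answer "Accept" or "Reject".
Step 0: [q0]ba (head at position 0)
Step 1: δ(q0, b) = (q0, □, R)  ⊢  □[q0]a (head at position 1)
Step 2: δ(q0, a) = (q0, □, R)  ⊢  □□[q0]□ (head at position 2)
Step 3: δ(q0, □) = (qA, □, R)  ⊢  □□□[qA]□ (head at position 3)
The machine is in qA, so it halts and accepts.

Final answer: Accept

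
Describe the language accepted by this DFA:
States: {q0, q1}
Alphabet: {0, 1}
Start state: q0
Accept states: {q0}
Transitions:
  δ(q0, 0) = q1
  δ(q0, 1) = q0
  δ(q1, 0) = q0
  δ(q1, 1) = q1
Analyzing the DFA structure:
Start state: q0
Accept states: {q0}
Interpreting what each state remembers (checking against the transitions):
  q0: an even number of 0s has been read so far
  q1: an odd number of 0s has been read so far
  δ(q0, 0): in q0 (an even number of 0s has been read so far), after reading 0 we have: an odd number of 0s has been read so far → q1
  δ(q0, 1): in q0 (an even number of 0s has been read so far), after reading 1 we have: an even number of 0s has been read so far → q0
  δ(q1, 0): in q1 (an odd number of 0s has been read so far), after reading 0 we have: an even number of 0s has been read so far → q0
  δ(q1, 1): in q1 (an odd number of 0s has been read so far), after reading 1 we have: an odd number of 0s has been read so far → q1
A string is accepted iff it ends in {q0}, i.e. an even number of 0s has been read so far.
Language: All binary strings with an even number of 0s

Final answer: All binary strings with an even number of 0s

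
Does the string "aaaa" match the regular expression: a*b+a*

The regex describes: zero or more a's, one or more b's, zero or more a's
No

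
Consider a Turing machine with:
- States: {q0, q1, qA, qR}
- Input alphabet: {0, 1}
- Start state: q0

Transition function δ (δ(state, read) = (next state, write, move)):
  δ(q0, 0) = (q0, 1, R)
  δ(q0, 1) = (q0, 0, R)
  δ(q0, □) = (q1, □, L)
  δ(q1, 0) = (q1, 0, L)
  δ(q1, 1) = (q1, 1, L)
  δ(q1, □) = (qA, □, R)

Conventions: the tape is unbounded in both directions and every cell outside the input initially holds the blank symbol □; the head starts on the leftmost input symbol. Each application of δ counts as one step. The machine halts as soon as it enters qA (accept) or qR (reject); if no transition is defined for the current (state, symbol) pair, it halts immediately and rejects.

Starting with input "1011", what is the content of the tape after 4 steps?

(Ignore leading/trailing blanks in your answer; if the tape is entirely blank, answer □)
Step 0: [q0]1011 (head at position 0)
Step 1: δ(q0, 1) = (q0, 0, R)  ⊢  0[q0]011 (head at position 1)
Step 2: δ(q0, 0) = (q0, 1, R)  ⊢  01[q0]11 (head at position 2)
Step 3: δ(q0, 1) = (q0, 0, R)  ⊢  010[q0]1 (head at position 3)
Step 4: δ(q0, 1) = (q0, 0, R)  ⊢  0100[q0]□ (head at position 4)
Tape after 4 steps (ignoring surrounding blanks): 0100

Final answer: Tape: 0100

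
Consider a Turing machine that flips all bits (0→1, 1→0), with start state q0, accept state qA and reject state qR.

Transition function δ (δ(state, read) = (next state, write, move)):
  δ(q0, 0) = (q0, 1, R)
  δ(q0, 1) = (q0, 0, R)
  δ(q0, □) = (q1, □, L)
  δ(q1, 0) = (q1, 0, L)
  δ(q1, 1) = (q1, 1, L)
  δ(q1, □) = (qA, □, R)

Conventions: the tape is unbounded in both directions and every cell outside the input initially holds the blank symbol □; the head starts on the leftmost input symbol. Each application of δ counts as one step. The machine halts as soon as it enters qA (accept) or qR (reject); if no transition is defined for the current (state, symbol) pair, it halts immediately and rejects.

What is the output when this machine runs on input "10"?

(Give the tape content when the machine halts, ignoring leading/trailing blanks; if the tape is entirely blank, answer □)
Step 0: [q0]10 (head at position 0)
Step 1: δ(q0, 1) = (q0, 0, R)  ⊢  0[q0]0 (head at position 1)
Step 2: δ(q0, 0) = (q0, 1, R)  ⊢  01[q0]□ (head at position 2)
Step 3: δ(q0, □) = (q1, □, L)  ⊢  0[q1]1□ (head at position 1)
Step 4: δ(q1, 1) = (q1, 1, L)  ⊢  [q1]01□ (head at position 0)
Step 5: δ(q1, 0) = (q1, 0, L)  ⊢  [q1]□01□ (head at position -1)
Step 6: δ(q1, □) = (qA, □, R)  ⊢  □[qA]01□ (head at position 0)
The machine is in qA, so it halts and accepts.
Tape content when halted (ignoring surrounding blanks): 01

Final answer: Output: 01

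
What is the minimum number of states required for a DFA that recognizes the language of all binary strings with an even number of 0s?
Language: binary strings with an even number of 0s
Lower bound (Myhill–Nerode): the prefixes ε, 0 are pairwise distinguishable:
  ε vs 0: suffix ε distinguishes them (ε has zero 0s (accepted), 0 has one 0 (rejected))
So any DFA needs at least 2 states.
Upper bound: a DFA with 2 states exists (one state per class above).
Minimum states: 2

Final answer: 2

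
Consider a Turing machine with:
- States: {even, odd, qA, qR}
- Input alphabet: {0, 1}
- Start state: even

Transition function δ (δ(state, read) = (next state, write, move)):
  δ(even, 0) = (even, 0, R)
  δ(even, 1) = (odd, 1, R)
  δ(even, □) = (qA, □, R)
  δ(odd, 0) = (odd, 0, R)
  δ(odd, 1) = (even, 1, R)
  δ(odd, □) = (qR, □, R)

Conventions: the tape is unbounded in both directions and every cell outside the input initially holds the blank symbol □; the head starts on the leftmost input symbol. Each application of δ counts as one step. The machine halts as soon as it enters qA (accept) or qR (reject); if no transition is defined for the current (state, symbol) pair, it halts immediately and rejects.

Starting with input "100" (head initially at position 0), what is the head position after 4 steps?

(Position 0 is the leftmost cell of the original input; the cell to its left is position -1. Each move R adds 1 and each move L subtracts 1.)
Step 0: [even]100 (head at position 0)
Step 1: δ(even, 1) = (odd, 1, R)  ⊢  1[odd]00 (head at position 1)
Step 2: δ(odd, 0) = (odd, 0, R)  ⊢  10[odd]0 (head at position 2)
Step 3: δ(odd, 0) = (odd, 0, R)  ⊢  100[odd]□ (head at position 3)
Step 4: δ(odd, □) = (qR, □, R)  ⊢  100□[qR]□ (head at position 4)
Head position after 4 steps: 4

Final answer: Position 4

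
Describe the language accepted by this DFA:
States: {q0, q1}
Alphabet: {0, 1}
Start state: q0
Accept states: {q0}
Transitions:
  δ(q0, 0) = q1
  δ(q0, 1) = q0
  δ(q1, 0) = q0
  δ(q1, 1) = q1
Analyzing the DFA structure:
Start state: q0
Accept states: {q0}
Interpreting what each state remembers (checking against the transitions):
  q0: an even number of 0s has been read so far
  q1: an odd number of 0s has been read so far
  δ(q0, 0): in q0 (an even number of 0s has been read so far), after reading 0 we have: an odd number of 0s has been read so far → q1
  δ(q0, 1): in q0 (an even number of 0s has been read so far), after reading 1 we have: an even number of 0s has been read so far → q0
  δ(q1, 0): in q1 (an odd number of 0s has been read so far), after reading 0 we have: an even number of 0s has been read so far → q0
  δ(q1, 1): in q1 (an odd number of 0s has been read so far), after reading 1 we have: an odd number of 0s has been read so far → q1
A string is accepted iff it ends in {q0}, i.e. an even number of 0s has been read so far.
Language: All binary strings with an even number of 0s

Final answer: All binary strings with an even number of 0s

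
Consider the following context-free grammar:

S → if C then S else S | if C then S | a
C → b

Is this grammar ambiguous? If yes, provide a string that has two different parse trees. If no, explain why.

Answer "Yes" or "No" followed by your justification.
The 'dangling else' can attach to either if. Two leftmost derivations of  if b then if b then a else a:
  (1) S ⇒ if C then S else S ⇒ if b then S else S ⇒ if b then if C then S else S ⇒ if b then if b then S else S ⇒ if b then if b then a else S ⇒ if b then if b then a else a   (else belongs to the outer if)
  (2) S ⇒ if C then S ⇒ if b then S ⇒ if b then if C then S else S ⇒ if b then if b then S else S ⇒ if b then if b then a else S ⇒ if b then if b then a else a   (else belongs to the inner if)
Two distinct parse trees for the same string, so the grammar is ambiguous.

Final answer: Yes - the string 'if b then if b then a else a' has two distinct leftmost derivations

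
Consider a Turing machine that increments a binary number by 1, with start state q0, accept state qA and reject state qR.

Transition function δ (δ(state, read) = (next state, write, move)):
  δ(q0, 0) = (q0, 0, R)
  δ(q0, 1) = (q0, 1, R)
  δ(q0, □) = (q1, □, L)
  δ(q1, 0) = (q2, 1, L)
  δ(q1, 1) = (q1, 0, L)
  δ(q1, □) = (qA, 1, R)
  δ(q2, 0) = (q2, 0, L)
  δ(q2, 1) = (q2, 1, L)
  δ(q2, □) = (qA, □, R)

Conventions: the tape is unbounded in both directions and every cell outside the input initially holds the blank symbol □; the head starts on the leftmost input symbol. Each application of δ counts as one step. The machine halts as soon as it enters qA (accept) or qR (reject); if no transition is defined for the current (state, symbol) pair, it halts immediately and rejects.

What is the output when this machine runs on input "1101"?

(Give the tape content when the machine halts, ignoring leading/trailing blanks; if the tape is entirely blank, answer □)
Step 0: [q0]1101 (head at position 0)
Step 1: δ(q0, 1) = (q0, 1, R)  ⊢  1[q0]101 (head at position 1)
Step 2: δ(q0, 1) = (q0, 1, R)  ⊢  11[q0]01 (head at position 2)
Step 3: δ(q0, 0) = (q0, 0, R)  ⊢  110[q0]1 (head at position 3)
Step 4: δ(q0, 1) = (q0, 1, R)  ⊢  1101[q0]□ (head at position 4)
Step 5: δ(q0, □) = (q1, □, L)  ⊢  110[q1]1□ (head at position 3)
Step 6: δ(q1, 1) = (q1, 0, L)  ⊢  11[q1]00□ (head at position 2)
Step 7: δ(q1, 0) = (q2, 1, L)  ⊢  1[q2]110□ (head at position 1)
Step 8: δ(q2, 1) = (q2, 1, L)  ⊢  [q2]1110□ (head at position 0)
Step 9: δ(q2, 1) = (q2, 1, L)  ⊢  [q2]□1110□ (head at position -1)
Step 10: δ(q2, □) = (qA, □, R)  ⊢  □[qA]1110□ (head at position 0)
The machine is in qA, so it halts and accepts.
Tape content when halted (ignoring surrounding blanks): 1110

Final answer: Output: 1110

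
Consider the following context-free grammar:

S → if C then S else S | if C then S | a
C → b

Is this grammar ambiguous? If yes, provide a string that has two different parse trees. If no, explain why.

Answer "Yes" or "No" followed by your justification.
The 'dangling else' can attach to either if. Two leftmost derivations of  if b then if b then a else a:
  (1) S ⇒ if C then S else S ⇒ if b then S else S ⇒ if b then if C then S else S ⇒ if b then if b then S else S ⇒ if b then if b then a else S ⇒ if b then if b then a else a   (else belongs to the outer if)
  (2) S ⇒ if C then S ⇒ if b then S ⇒ if b then if C then S else S ⇒ if b then if b then S else S ⇒ if b then if b then a else S ⇒ if b then if b then a else a   (else belongs to the inner if)
Two distinct parse trees for the same string, so the grammar is ambiguous.

Final answer: Yes - the string 'if b then if b then a else a' has two distinct leftmost derivations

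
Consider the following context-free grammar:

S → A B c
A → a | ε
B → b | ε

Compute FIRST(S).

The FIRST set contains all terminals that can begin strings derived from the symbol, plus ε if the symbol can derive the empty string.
FIRST(A) = {a, ε} (A → a | ε) and FIRST(B) = {b, ε} (B → b | ε).
For S → A B c: add FIRST(A) minus ε = {a}; A is nullable, so also add FIRST(B) minus ε = {b}; B is nullable too, so also add FIRST(c) = {c}. The terminal c is never erased, so S is not nullable and ε is not included.
FIRST(S) = {a, b, c}.

Final answer: {a, b, c}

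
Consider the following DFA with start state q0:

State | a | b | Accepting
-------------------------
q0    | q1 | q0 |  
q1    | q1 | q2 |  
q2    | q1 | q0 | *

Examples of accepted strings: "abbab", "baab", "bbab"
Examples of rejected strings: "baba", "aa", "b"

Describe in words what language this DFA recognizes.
strings over {a,b} ending with 'ab'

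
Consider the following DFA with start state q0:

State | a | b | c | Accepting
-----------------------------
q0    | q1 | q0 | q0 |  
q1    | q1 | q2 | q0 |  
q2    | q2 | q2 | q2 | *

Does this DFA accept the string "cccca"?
Start in q0.
Read 'c': q0 → q0
Read 'c': q0 → q0
Read 'c': q0 → q0
Read 'c': q0 → q0
Read 'a': q0 → q1
Final state q1 is not accepting, so the string is rejected.

Final answer: No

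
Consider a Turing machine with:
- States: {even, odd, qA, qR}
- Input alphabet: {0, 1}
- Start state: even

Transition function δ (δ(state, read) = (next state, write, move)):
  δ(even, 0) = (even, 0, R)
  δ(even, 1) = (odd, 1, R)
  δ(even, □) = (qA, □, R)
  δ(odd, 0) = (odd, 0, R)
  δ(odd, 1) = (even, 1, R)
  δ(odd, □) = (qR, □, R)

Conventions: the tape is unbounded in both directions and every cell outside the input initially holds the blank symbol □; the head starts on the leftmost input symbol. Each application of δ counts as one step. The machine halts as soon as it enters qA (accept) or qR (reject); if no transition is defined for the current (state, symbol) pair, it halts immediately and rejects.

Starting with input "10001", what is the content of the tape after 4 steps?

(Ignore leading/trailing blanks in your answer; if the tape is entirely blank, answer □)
Step 0: [even]10001 (head at position 0)
Step 1: δ(even, 1) = (odd, 1, R)  ⊢  1[odd]0001 (head at position 1)
Step 2: δ(odd, 0) = (odd, 0, R)  ⊢  10[odd]001 (head at position 2)
Step 3: δ(odd, 0) = (odd, 0, R)  ⊢  100[odd]01 (head at position 3)
Step 4: δ(odd, 0) = (odd, 0, R)  ⊢  1000[odd]1 (head at position 4)
Tape after 4 steps (ignoring surrounding blanks): 10001

Final answer: Tape: 10001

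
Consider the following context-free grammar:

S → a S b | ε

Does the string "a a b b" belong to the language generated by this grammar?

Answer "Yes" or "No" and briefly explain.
A derivation exists: S ⇒ a S b ⇒ a a S b b ⇒ a a b b (using S → a S b twice, then S → ε).

Final answer: Yes - a valid derivation exists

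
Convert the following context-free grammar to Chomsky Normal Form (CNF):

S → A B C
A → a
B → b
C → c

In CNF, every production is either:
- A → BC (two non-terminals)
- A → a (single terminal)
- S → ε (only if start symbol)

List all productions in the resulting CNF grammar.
The grammar has no ε-productions or unit productions to eliminate.
A → a is already in CNF (single terminal) – keep it.
B → b is already in CNF (single terminal) – keep it.
C → c is already in CNF (single terminal) – keep it.
S → A B C has 3 symbols on the right: break it into binary productions S → A X0, X0 → B C.
Resulting CNF grammar (5 productions): A → a; B → b; C → c; S → A X0; X0 → B C

Final answer: A → a; B → b; C → c; S → A X0; X0 → B C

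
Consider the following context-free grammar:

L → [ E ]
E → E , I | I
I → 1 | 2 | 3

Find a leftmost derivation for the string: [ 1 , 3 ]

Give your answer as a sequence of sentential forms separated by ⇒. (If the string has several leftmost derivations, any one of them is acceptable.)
Start with L.
Step 1: the leftmost non-terminal is L; apply L → [ E ]:  [ E ]
Step 2: the leftmost non-terminal is E; apply E → E , I:  [ E , I ]
Step 3: the leftmost non-terminal is E; apply E → I:  [ I , I ]
Step 4: the leftmost non-terminal is I; apply I → 1:  [ 1 , I ]
Step 5: the leftmost non-terminal is I; apply I → 3:  [ 1 , 3 ]

Final answer: L ⇒ [ E ] ⇒ [ E , I ] ⇒ [ I , I ] ⇒ [ 1 , I ] ⇒ [ 1 , 3 ]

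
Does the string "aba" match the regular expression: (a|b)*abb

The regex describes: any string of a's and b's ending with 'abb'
No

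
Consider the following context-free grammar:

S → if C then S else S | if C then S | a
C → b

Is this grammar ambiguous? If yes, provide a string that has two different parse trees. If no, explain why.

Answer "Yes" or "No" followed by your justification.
The 'dangling else' can attach to either if. Two leftmost derivations of  if b then if b then a else a:
  (1) S ⇒ if C then S else S ⇒ if b then S else S ⇒ if b then if C then S else S ⇒ if b then if b then S else S ⇒ if b then if b then a else S ⇒ if b then if b then a else a   (else belongs to the outer if)
  (2) S ⇒ if C then S ⇒ if b then S ⇒ if b then if C then S else S ⇒ if b then if b then S else S ⇒ if b then if b then a else S ⇒ if b then if b then a else a   (else belongs to the inner if)
Two distinct parse trees for the same string, so the grammar is ambiguous.

Final answer: Yes - the string 'if b then if b then a else a' has two distinct leftmost derivations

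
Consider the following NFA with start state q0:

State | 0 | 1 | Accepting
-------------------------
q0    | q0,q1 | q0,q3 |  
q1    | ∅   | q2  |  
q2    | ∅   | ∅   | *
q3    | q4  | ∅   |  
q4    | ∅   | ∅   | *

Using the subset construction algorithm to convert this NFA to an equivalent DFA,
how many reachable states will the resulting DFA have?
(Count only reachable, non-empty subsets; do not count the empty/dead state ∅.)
Start subset: {q0}
{q0}: on 0 → {q0, q1}, on 1 → {q0, q3}
{q0, q1}: on 0 → {q0, q1}, on 1 → {q0, q2, q3}
{q0, q3}: on 0 → {q0, q1, q4}, on 1 → {q0, q3}
{q0, q2, q3}: on 0 → {q0, q1, q4}, on 1 → {q0, q3}
{q0, q1, q4}: on 0 → {q0, q1}, on 1 → {q0, q2, q3}
Reachable non-empty subsets: {q0}, {q0, q1}, {q0, q3}, {q0, q2, q3}, {q0, q1, q4} — 5 in total.

Final answer: 5 states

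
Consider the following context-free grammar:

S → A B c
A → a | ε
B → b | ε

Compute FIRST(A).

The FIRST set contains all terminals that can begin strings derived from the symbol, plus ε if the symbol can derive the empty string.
A → a contributes a; A → ε makes A nullable, contributing ε. FIRST(A) = {a, ε}.

Final answer: {a, ε}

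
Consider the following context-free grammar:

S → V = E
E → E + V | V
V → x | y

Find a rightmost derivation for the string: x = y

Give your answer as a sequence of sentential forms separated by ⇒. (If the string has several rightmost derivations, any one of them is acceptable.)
Start with S.
Step 1: the rightmost non-terminal is S; apply S → V = E:  V = E
Step 2: the rightmost non-terminal is E; apply E → V:  V = V
Step 3: the rightmost non-terminal is V; apply V → y:  V = y
Step 4: the rightmost non-terminal is V; apply V → x:  x = y

Final answer: S ⇒ V = E ⇒ V = V ⇒ V = y ⇒ x = y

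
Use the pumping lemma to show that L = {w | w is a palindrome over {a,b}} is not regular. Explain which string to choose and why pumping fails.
Language: L = {w | w is a palindrome over {a,b}} (strings that read the same forwards and backwards)
Step 1: Assume for contradiction that L is regular, with pumping length p.
Step 2: Choose s = a^p b a^p. Then s ∈ L (it reads the same forwards and backwards) and |s| ≥ p.
Step 3: Consider any decomposition s = xyz with |xy| ≤ p and |y| > 0. Since |xy| ≤ p and the first p symbols of s are all a's, y = a^k for some k with 1 ≤ k ≤ p.
Step 4: Pumping up (i = 2): xy²z = a^(p+k) b a^p. Its reverse is a^p b a^(p+k) ≠ a^(p+k) b a^p (the single b is no longer in the middle), so xy²z is not a palindrome and xy²z ∉ L.
This contradicts the pumping lemma, so L is not regular.

Final answer: Choose s = a^p b a^p. Since |xy| ≤ p, y = a^k with k ≥ 1. Then xy²z = a^(p+k) b a^p is not a palindrome, so ∉ L.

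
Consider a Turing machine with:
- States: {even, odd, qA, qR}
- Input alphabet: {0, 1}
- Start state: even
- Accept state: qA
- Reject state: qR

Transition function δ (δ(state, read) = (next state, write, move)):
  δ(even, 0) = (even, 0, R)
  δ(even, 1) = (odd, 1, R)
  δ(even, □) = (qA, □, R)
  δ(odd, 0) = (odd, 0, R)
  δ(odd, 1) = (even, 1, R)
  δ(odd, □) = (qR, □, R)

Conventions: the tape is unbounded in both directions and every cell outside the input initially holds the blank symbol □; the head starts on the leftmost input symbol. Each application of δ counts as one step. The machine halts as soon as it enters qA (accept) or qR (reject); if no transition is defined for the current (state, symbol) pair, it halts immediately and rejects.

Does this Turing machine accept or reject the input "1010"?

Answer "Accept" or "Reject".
Step 0: [even]1010 (head at position 0)
Step 1: δ(even, 1) = (odd, 1, R)  ⊢  1[odd]010 (head at position 1)
Step 2: δ(odd, 0) = (odd, 0, R)  ⊢  10[odd]10 (head at position 2)
Step 3: δ(odd, 1) = (even, 1, R)  ⊢  101[even]0 (head at position 3)
Step 4: δ(even, 0) = (even, 0, R)  ⊢  1010[even]□ (head at position 4)
Step 5: δ(even, □) = (qA, □, R)  ⊢  1010□[qA]□ (head at position 5)
The machine is in qA, so it halts and accepts.

Final answer: Accept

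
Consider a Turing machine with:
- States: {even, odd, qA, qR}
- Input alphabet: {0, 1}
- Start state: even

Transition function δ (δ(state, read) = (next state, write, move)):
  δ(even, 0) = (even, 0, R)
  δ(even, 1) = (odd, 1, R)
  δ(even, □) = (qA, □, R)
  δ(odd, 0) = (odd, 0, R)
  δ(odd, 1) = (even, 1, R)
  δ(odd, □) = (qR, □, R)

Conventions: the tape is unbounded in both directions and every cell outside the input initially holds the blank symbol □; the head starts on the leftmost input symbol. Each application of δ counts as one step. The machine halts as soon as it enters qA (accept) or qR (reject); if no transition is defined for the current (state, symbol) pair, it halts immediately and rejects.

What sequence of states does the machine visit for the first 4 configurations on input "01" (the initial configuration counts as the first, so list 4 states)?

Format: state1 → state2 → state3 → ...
Step 0: [even]01 (head at position 0)
Step 1: δ(even, 0) = (even, 0, R)  ⊢  0[even]1 (head at position 1)
Step 2: δ(even, 1) = (odd, 1, R)  ⊢  01[odd]□ (head at position 2)
Step 3: δ(odd, □) = (qR, □, R)  ⊢  01□[qR]□ (head at position 3)
Reading off the states of these 4 configurations: even → even → odd → qR

Final answer: even → even → odd → qR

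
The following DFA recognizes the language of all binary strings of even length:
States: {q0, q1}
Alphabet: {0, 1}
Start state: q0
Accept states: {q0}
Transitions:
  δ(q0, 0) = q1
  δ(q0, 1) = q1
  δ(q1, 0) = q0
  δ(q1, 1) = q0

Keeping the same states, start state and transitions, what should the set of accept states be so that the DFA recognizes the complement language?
The DFA is complete (every state has a transition on every symbol), so the complement
is recognized by the same DFA with accepting and non-accepting states swapped.
Original accept states: {q0}
Complement accept states = All states - Original accept states
= {q0, q1} - {q0}
= {q1}
Complement language: strings of ODD length

Final answer: {q1}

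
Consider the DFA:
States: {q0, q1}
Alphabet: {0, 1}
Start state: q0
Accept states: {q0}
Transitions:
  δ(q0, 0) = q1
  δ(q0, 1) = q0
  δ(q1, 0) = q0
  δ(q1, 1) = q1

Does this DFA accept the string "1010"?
Processing string "1010":
  q0 --1--> q0
  q0 --0--> q1
  q1 --1--> q1
  q1 --0--> q0
Final state: q0
Accept states: {q0}
q0 is an accept state, so the string is accepted.

Final answer: Yes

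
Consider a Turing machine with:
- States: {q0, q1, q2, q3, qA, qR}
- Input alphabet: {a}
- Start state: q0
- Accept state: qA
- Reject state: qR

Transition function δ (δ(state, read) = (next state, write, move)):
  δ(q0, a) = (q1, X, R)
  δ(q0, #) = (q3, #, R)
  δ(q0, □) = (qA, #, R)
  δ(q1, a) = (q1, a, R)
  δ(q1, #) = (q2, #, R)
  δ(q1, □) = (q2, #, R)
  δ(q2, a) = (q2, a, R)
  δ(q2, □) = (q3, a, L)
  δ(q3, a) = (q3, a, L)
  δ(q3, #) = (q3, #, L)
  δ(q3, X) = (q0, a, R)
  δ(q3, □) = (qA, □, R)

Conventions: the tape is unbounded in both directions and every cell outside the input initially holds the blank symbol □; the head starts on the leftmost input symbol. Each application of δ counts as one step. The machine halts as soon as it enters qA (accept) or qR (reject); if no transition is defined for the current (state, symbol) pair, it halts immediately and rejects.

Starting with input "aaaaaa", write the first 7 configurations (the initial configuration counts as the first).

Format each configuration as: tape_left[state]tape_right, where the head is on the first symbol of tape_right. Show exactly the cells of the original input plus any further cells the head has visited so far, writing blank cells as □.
Step 0: [q0]aaaaaa (head at position 0)
Step 1: δ(q0, a) = (q1, X, R)  ⊢  X[q1]aaaaa (head at position 1)
Step 2: δ(q1, a) = (q1, a, R)  ⊢  Xa[q1]aaaa (head at position 2)
Step 3: δ(q1, a) = (q1, a, R)  ⊢  Xaa[q1]aaa (head at position 3)
Step 4: δ(q1, a) = (q1, a, R)  ⊢  Xaaa[q1]aa (head at position 4)
Step 5: δ(q1, a) = (q1, a, R)  ⊢  Xaaaa[q1]a (head at position 5)
Step 6: δ(q1, a) = (q1, a, R)  ⊢  Xaaaaa[q1]□ (head at position 6)

Final answer: [q0]aaaaaa ⊢ X[q1]aaaaa ⊢ Xa[q1]aaaa ⊢ Xaa[q1]aaa ⊢ Xaaa[q1]aa ⊢ Xaaaa[q1]a ⊢ Xaaaaa[q1]□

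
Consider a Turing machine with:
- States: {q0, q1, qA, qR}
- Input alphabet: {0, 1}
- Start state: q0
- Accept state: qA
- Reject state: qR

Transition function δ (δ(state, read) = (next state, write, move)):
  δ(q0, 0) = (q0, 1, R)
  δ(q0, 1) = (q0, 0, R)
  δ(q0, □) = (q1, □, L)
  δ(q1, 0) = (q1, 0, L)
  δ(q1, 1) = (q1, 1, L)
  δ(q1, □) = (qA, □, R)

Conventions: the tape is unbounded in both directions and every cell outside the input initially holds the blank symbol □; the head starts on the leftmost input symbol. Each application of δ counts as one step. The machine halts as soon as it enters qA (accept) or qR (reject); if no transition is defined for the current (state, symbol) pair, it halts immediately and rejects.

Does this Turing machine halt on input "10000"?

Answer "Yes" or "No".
Step 0: [q0]10000 (head at position 0)
Step 1: δ(q0, 1) = (q0, 0, R)  ⊢  0[q0]0000 (head at position 1)
Step 2: δ(q0, 0) = (q0, 1, R)  ⊢  01[q0]000 (head at position 2)
Step 3: δ(q0, 0) = (q0, 1, R)  ⊢  011[q0]00 (head at position 3)
Step 4: δ(q0, 0) = (q0, 1, R)  ⊢  0111[q0]0 (head at position 4)
Step 5: δ(q0, 0) = (q0, 1, R)  ⊢  01111[q0]□ (head at position 5)
Step 6: δ(q0, □) = (q1, □, L)  ⊢  0111[q1]1□ (head at position 4)
Step 7: δ(q1, 1) = (q1, 1, L)  ⊢  011[q1]11□ (head at position 3)
Step 8: δ(q1, 1) = (q1, 1, L)  ⊢  01[q1]111□ (head at position 2)
Step 9: δ(q1, 1) = (q1, 1, L)  ⊢  0[q1]1111□ (head at position 1)
Step 10: δ(q1, 1) = (q1, 1, L)  ⊢  [q1]01111□ (head at position 0)
Step 11: δ(q1, 0) = (q1, 0, L)  ⊢  [q1]□01111□ (head at position -1)
Step 12: δ(q1, □) = (qA, □, R)  ⊢  □[qA]01111□ (head at position 0)
The machine is in qA, so it halts and accepts.
It halts after 12 steps.

Final answer: Yes - halts after 12 steps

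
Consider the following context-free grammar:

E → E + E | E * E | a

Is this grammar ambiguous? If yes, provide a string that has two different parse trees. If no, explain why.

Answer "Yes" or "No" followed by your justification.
Two different leftmost derivations of a + a * a:
  (1) E ⇒ E + E ⇒ a + E ⇒ a + E * E ⇒ a + a * E ⇒ a + a * a   (tree groups a + (a * a))
  (2) E ⇒ E * E ⇒ E + E * E ⇒ a + E * E ⇒ a + a * E ⇒ a + a * a   (tree groups (a + a) * a)
Two distinct leftmost derivations = two distinct parse trees, so the grammar is ambiguous.

Final answer: Yes - the string 'a + a * a' has two distinct leftmost derivations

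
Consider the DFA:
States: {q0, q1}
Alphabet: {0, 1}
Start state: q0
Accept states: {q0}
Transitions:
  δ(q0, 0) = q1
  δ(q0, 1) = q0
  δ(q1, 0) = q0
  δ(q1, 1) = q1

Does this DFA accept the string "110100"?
Processing string "110100":
  q0 --1--> q0
  q0 --1--> q0
  q0 --0--> q1
  q1 --1--> q1
  q1 --0--> q0
  q0 --0--> q1
Final state: q1
Accept states: {q0}
q1 is not an accept state, so the string is rejected.

Final answer: No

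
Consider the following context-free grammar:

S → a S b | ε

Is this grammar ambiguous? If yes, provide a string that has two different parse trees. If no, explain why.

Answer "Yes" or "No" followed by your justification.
At every step exactly one production applies: if the remaining string to generate is non-empty it starts with a and ends with b, forcing S → a S b; if it is empty, S → ε is forced. Hence each string a^n b^n has exactly one derivation (S → a S b applied n times, then S → ε) and one parse tree.

Final answer: No - the grammar is unambiguous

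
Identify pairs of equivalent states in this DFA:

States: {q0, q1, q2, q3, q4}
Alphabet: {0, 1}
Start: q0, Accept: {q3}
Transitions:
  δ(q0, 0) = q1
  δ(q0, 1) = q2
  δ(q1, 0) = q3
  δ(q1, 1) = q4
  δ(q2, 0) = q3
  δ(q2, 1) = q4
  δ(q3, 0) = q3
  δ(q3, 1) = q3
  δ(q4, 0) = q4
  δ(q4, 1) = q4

Using the table-filling algorithm:
Round 0 – mark pairs where exactly one state is accepting: (q0,q3), (q1,q3), (q2,q3), (q3,q4)
Round 1 – newly marked: (q0,q1) [on 0: q1 vs q3, already marked]; (q0,q2) [on 0: q1 vs q3, already marked]; (q1,q4) [on 0: q3 vs q4, already marked]; (q2,q4) [on 0: q3 vs q4, already marked]
Round 2 – newly marked: (q0,q4) [on 0: q1 vs q4, already marked]
No further pairs can be marked.
(q1, q2) unmarked: δ(q1,0)=q3, δ(q2,0)=q3; δ(q1,1)=q4, δ(q2,1)=q4 → equivalent
Equivalent pairs: (q1, q2)

Final answer: Equivalent pairs: (q1, q2)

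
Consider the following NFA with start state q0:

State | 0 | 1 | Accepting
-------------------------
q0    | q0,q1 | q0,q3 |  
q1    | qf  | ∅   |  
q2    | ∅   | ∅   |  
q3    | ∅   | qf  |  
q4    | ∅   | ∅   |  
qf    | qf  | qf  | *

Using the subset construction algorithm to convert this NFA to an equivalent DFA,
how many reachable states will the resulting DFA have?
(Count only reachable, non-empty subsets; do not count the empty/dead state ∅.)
Start subset: {q0}
{q0}: on 0 → {q0, q1}, on 1 → {q0, q3}
{q0, q1}: on 0 → {q0, q1, qf}, on 1 → {q0, q3}
{q0, q3}: on 0 → {q0, q1}, on 1 → {q0, q3, qf}
{q0, q1, qf}: on 0 → {q0, q1, qf}, on 1 → {q0, q3, qf}
{q0, q3, qf}: on 0 → {q0, q1, qf}, on 1 → {q0, q3, qf}
Reachable non-empty subsets: {q0}, {q0, q1}, {q0, q3}, {q0, q1, qf}, {q0, q3, qf} — 5 in total.

Final answer: 5 states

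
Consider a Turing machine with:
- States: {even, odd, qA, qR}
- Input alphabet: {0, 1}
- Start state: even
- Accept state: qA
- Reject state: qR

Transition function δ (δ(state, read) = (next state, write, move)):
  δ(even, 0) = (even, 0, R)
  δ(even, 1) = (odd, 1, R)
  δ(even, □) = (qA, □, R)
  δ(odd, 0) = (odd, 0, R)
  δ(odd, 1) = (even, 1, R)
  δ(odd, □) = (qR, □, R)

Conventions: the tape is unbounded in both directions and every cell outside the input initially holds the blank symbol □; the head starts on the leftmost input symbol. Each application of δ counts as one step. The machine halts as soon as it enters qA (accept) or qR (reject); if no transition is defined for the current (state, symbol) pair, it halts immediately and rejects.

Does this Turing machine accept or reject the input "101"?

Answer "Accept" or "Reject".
Step 0: [even]101 (head at position 0)
Step 1: δ(even, 1) = (odd, 1, R)  ⊢  1[odd]01 (head at position 1)
Step 2: δ(odd, 0) = (odd, 0, R)  ⊢  10[odd]1 (head at position 2)
Step 3: δ(odd, 1) = (even, 1, R)  ⊢  101[even]□ (head at position 3)
Step 4: δ(even, □) = (qA, □, R)  ⊢  101□[qA]□ (head at position 4)
The machine is in qA, so it halts and accepts.

Final answer: Accept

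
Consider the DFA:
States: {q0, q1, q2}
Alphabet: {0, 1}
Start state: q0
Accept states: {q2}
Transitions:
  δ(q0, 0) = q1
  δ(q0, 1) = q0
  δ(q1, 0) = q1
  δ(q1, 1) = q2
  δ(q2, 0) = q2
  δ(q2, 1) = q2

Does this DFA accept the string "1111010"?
Processing string "1111010":
  q0 --1--> q0
  q0 --1--> q0
  q0 --1--> q0
  q0 --1--> q0
  q0 --0--> q1
  q1 --1--> q2
  q2 --0--> q2
Final state: q2
Accept states: {q2}
q2 is an accept state, so the string is accepted.

Final answer: Yes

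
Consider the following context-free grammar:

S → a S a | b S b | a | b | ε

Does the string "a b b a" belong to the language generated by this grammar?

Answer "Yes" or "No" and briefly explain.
A derivation exists: S ⇒ a S a ⇒ a b S b a ⇒ a b b a (using S → a S a, S → b S b, then S → ε).

Final answer: Yes - a valid derivation exists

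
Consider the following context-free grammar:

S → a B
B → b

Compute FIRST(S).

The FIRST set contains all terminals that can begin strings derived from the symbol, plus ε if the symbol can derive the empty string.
S has the single production S → a B, whose right-hand side begins with the terminal a. So FIRST(S) = {a}.

Final answer: {a}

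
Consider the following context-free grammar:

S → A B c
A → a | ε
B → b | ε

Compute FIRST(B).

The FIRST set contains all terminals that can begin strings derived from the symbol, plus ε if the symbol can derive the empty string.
B → b contributes b; B → ε makes B nullable, contributing ε. FIRST(B) = {b, ε}.

Final answer: {b, ε}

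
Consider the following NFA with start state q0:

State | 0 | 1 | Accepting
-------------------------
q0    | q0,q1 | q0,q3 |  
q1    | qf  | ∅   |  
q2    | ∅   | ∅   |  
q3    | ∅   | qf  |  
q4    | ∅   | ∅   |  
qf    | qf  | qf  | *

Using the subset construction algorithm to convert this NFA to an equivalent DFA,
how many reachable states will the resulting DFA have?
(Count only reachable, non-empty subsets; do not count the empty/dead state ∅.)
Start subset: {q0}
{q0}: on 0 → {q0, q1}, on 1 → {q0, q3}
{q0, q1}: on 0 → {q0, q1, qf}, on 1 → {q0, q3}
{q0, q3}: on 0 → {q0, q1}, on 1 → {q0, q3, qf}
{q0, q1, qf}: on 0 → {q0, q1, qf}, on 1 → {q0, q3, qf}
{q0, q3, qf}: on 0 → {q0, q1, qf}, on 1 → {q0, q3, qf}
Reachable non-empty subsets: {q0}, {q0, q1}, {q0, q3}, {q0, q1, qf}, {q0, q3, qf} — 5 in total.

Final answer: 5 states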